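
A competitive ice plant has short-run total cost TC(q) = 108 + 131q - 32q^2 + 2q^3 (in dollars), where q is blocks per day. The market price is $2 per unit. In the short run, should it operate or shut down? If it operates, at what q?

Variable cost is VC = 131q - 32q^2 + 2q^3, so AVC = VC/q = 131 - 32q + 2q^2 and MC = dTC/dq = 131 - 64q + 6q^2.
AVC hits its minimum where MC = AVC, at q = 8, giving min AVC = 131 - 32·8 + 2·8^2 = $3.
Since P = $2 < min AVC = $3, price fails to cover variable cost at any output.
The firm minimizes its loss by shutting down and losing only its fixed cost of $108.

Shut down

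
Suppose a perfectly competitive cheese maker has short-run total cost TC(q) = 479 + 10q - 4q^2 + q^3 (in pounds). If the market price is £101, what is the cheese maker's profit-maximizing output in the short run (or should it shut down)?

From TC, MC = TC'(q) = 10 - 8q + 3q^2 and AVC = VC/q = 10 - 4q + q^2.
The AVC parabola has its vertex at q = 4/2 = 2, where AVC = 10 - 4·2 + 2^2 = £6.
Since P = £101 ≥ min AVC = £6, price covers variable cost and the firm should produce.
Set P = MC: 101 = 10 - 8q + 3q^2 → -91 - 8q + 3q^2 = 0. The roots are q = -13/3 and q = 7; the profit-maximizing output is on the rising part of MC, so q* = 7.
Check: AVC at q = 7 is £31 ≤ P, so revenue covers variable cost.
Profit = P·q − TC = 101·7 − 696 = £11.

Produce at q = 7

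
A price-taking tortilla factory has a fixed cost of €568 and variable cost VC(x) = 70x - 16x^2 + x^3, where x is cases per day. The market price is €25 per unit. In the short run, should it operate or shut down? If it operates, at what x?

Variable cost is VC = 70x - 16x^2 + x^3, so AVC = VC/x = 70 - 16x + x^2 and MC = dTC/dx = 70 - 32x + 3x^2.
The AVC parabola has its vertex at x = 16/2 = 8, where AVC = 70 - 16·8 + 8^2 = €6.
Because €25 ≥ €6, revenue can cover variable cost; the firm operates.
P = MC gives 45 - 32x + 3x^2 = 0, with roots 5/3 and 9. Take the larger (rising MC): x* = 9.
Check: AVC at x = 9 is €7 ≤ P, so revenue covers variable cost.
Profit = P·x − TC = 25·9 − 631 = -€406, a loss, but smaller than the €568 fixed cost the firm would lose by shutting down.

Produce at x = 9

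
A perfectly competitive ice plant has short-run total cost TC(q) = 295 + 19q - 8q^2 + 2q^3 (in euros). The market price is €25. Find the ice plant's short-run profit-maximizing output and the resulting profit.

AVC = 19 - 8q + 2q^2; min AVC = €11 at q = 2. Since P = €25 ≥ min AVC, the firm produces.
MC = 19 - 16q + 6q^2. Setting P = MC and taking the root on the rising branch gives q* = 3.
TR = 25·3 = 75. TC = 295 + 39 = 334. Profit = 75 − 334 = -€259.
By producing, the firm covers all variable cost plus €36 of fixed cost; shutting down would lose the full €295.

Profit = -€259 at q = 3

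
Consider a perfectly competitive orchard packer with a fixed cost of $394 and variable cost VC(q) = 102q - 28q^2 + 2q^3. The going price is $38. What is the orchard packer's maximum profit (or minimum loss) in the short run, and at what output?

AVC = 102 - 28q + 2q^2; min AVC = $4 at q = 7. Since P = $38 ≥ min AVC, the firm produces.
MC = 102 - 56q + 6q^2. Setting P = MC and taking the root on the rising branch gives q* = 8.
TR = 38·8 = 304. TC = 394 + 48 = 442. Profit = 304 − 442 = -$138.
By producing, the firm covers all variable cost plus $256 of fixed cost; shutting down would lose the full $394.

Profit = -$138 at q = 8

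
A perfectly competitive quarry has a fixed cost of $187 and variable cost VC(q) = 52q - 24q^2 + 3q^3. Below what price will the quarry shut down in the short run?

The shutdown price is the minimum of AVC. VC = 52q - 24q^2 + 3q^3, so AVC = 52 - 24q + 3q^2.
dAVC/dq = -24 + 6q = 0 gives q = 4. min AVC = 52 - 24·4 + 3·4^2 = 4.
The firm shuts down for any P below $4.

$4 per unit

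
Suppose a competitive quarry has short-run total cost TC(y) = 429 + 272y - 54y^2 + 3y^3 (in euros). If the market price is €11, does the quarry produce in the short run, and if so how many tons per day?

Strip out fixed cost: VC = 272y - 54y^2 + 3y^3. Then AVC = 272 - 54y + 3y^2 and MC = 272 - 108y + 9y^2.
AVC hits its minimum where MC = AVC, at y = 9, giving min AVC = 272 - 54·9 + 3·9^2 = €29.
With P < min AVC (€11 < €29), every unit sold adds to the loss.
The firm minimizes its loss by shutting down and losing only its fixed cost of €429.

Shut down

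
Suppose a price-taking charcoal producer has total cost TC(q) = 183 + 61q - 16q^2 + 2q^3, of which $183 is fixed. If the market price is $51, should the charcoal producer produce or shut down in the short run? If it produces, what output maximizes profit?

Produce at q = 5

From TC, MC = TC'(q) = 61 - 32q + 6q^2 and AVC = VC/q = 61 - 16q + 2q^2.
AVC hits its minimum where MC = AVC, at q = 4, giving min AVC = 61 - 16·4 + 2·4^2 = $29.
P = $51 exceeds min AVC = $29, so the firm stays open.
Set P = MC: 51 = 61 - 32q + 6q^2 → 10 - 32q + 6q^2 = 0. The roots are q = 1/3 and q = 5; the profit-maximizing output is on the rising part of MC, so q* = 5.
Check: AVC at q = 5 is $31 ≤ P, so revenue covers variable cost.
Profit = P·q − TC = 51·5 − 338 = -$83, a loss, but smaller than the $183 fixed cost the firm would lose by shutting down.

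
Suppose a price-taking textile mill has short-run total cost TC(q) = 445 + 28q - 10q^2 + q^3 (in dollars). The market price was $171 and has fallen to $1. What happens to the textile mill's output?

Output falls from 11 to 0 (the firm shuts down)

AVC = 28 - 10q + q^2, minimized at q = 5 where min AVC = $3. MC = 28 - 20q + 3q^2.
At P = $171 ≥ min AVC, set P = MC on the rising branch: q = 11.
At P = $1 < min AVC = $3, price no longer covers variable cost at any output, so the firm shuts down: q = 0.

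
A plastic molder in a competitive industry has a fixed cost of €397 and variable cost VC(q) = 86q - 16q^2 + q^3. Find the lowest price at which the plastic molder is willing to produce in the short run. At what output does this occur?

€22 per unit, at q = 8

The firm shuts down when price falls below the minimum of average variable cost. AVC = VC/q = 86 - 16q + q^2.
At the minimum of AVC, MC = AVC. MC = 86 - 32q + 3q^2; setting MC = AVC gives 2q^2 - 16q = 0, so q = 8. min AVC = 22.
The firm shuts down for any P below €22.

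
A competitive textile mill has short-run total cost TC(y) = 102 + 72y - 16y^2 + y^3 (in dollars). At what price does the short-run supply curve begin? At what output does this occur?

$8 per unit, at y = 8

The firm shuts down when price falls below the minimum of average variable cost. AVC = VC/y = 72 - 16y + y^2.
At the minimum of AVC, MC = AVC. MC = 72 - 32y + 3y^2; setting MC = AVC gives 2y^2 - 16y = 0, so y = 8. min AVC = 8.
For P < $8 the firm produces nothing.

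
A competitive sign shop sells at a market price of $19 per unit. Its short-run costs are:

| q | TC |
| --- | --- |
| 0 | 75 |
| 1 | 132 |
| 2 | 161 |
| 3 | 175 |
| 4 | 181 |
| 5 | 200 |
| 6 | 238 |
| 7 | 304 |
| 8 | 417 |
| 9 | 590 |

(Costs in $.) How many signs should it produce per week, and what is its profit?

Compute π = P·q − TC at each output: q=0: -75; q=1: -113; q=2: -123; q=3: -118; q=4: -105; q=5: -105; q=6: -124; q=7: -171; q=8: -265; q=9: -419.
Profit is highest at q = 0. Equivalently, the lowest AVC in the table is 125/5 ≈ $25 at q = 5, and P = $19 falls below it — price never covers variable cost, so the firm shuts down and loses only its fixed cost.

q = 0 (shut down); profit = -$75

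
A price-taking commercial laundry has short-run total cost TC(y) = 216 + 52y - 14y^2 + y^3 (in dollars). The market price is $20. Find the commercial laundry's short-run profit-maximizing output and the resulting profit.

Profit = -$88 at y = 8

AVC = 52 - 14y + y^2; min AVC = $3 at y = 7. Since P = $20 ≥ min AVC, the firm produces.
MC = 52 - 28y + 3y^2. Setting P = MC and taking the root on the rising branch gives y* = 8.
TR = 20·8 = 160. TC = 216 + 32 = 248. Profit = 160 − 248 = -$88.
Shutting down would mean losing the fixed cost of $216, so operating at a loss of $88 is better by $128.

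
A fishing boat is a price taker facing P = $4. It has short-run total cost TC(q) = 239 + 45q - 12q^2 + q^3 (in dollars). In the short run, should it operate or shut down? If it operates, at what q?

Shut down

Strip out fixed cost: VC = 45q - 12q^2 + q^3. Then AVC = 45 - 12q + q^2 and MC = 45 - 24q + 3q^2.
The AVC parabola has its vertex at q = 12/2 = 6, where AVC = 45 - 12·6 + 6^2 = $9.
Since P = $4 < min AVC = $9, price fails to cover variable cost at any output.
Shutting down limits the loss to fixed cost, $239.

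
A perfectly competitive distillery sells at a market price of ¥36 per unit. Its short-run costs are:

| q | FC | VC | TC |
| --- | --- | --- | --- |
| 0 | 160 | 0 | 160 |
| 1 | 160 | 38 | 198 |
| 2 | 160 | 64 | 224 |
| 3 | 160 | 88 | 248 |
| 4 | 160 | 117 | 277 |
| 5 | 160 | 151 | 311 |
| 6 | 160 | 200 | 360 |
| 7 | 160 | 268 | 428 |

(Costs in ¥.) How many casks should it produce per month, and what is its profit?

Tabulate TR − TC: q=0: -160; q=1: -162; q=2: -152; q=3: -140; q=4: -133; q=5: -131; q=6: -144; q=7: -176.
Profit is maximized at q = 5. AVC there is 151/5 = ¥30.20 ≤ P, so producing beats shutting down (which would give -¥160).

q = 5; profit = -¥131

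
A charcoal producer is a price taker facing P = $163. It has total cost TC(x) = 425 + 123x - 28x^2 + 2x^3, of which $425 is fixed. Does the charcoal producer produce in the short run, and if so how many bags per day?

Variable cost is VC = 123x - 28x^2 + 2x^3, so AVC = VC/x = 123 - 28x + 2x^2 and MC = dTC/dx = 123 - 56x + 6x^2.
AVC is minimized where dAVC/dx = -28 + 4x = 0, at x = 7; min AVC = 123 - 28·7 + 2·7^2 = $25.
Because $163 ≥ $25, revenue can cover variable cost; the firm operates.
P = MC gives -40 - 56x + 6x^2 = 0, with roots -2/3 and 10. Take the larger (rising MC): x* = 10.
Check: AVC at x = 10 is $43 ≤ P, so revenue covers variable cost.
Profit = P·x − TC = 163·10 − 855 = $775.

Produce at x = 10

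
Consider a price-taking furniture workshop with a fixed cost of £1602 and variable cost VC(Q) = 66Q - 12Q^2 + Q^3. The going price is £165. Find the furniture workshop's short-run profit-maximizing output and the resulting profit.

Profit = -£392 at Q = 11

AVC = 66 - 12Q + Q^2 has its minimum £30 at Q = 6; price £165 clears that bar, so the firm operates.
With MC = 66 - 24Q + 3Q^2, P = MC on the upward-sloping part at Q* = 11.
TR = 165·11 = 1815. TC = 1602 + 605 = 2207. Profit = 1815 − 2207 = -£392.
Shutting down would mean losing the fixed cost of £1602, so operating at a loss of £392 is better by £1210.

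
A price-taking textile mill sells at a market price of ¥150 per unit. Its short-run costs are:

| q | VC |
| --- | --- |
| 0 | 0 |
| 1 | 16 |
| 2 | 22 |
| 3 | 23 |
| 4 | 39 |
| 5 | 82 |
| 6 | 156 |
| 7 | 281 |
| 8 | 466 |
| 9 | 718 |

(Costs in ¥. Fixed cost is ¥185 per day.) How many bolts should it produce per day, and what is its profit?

q = 7; profit = ¥584

Tabulate TR − TC: q=0: -185; q=1: -51; q=2: 93; q=3: 242; q=4: 376; q=5: 483; q=6: 559; q=7: 584; q=8: 549; q=9: 447.
Profit is maximized at q = 7. AVC there is 281/7 = ¥40.14 ≤ P, so producing beats shutting down (which would give -¥185).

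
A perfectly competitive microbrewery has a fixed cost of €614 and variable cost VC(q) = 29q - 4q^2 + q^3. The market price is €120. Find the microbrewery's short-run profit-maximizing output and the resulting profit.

AVC = 29 - 4q + q^2 has its minimum €25 at q = 2; price €120 clears that bar, so the firm operates.
MC = 29 - 8q + 3q^2. Setting P = MC and taking the root on the rising branch gives q* = 7.
TR = 120·7 = 840. TC = 614 + 350 = 964. Profit = 840 − 964 = -€124.
That loss of €124 beats the €614 the firm would lose by shutting down; producing recovers €490 of fixed cost.

Profit = -€124 at q = 7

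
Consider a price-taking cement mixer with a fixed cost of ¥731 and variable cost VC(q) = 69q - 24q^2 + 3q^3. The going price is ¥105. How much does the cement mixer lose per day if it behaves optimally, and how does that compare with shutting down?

AVC = 69 - 24q + 3q^2; min AVC = ¥21 at q = 4. Since P = ¥105 ≥ min AVC, the firm produces.
MC = 69 - 48q + 9q^2. Setting P = MC and taking the root on the rising branch gives q* = 6.
TR = 105·6 = 630. TC = 731 + 198 = 929. Profit = 630 − 929 = -¥299.
Shutting down would mean losing the fixed cost of ¥731, so operating at a loss of ¥299 is better by ¥432.

Profit = -¥299 at q = 6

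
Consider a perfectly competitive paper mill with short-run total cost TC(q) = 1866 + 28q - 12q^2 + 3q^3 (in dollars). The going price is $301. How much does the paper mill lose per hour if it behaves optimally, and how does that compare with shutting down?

AVC = 28 - 12q + 3q^2 has its minimum $16 at q = 2; price $301 clears that bar, so the firm operates.
With MC = 28 - 24q + 9q^2, P = MC on the upward-sloping part at q* = 7.
TR = 301·7 = 2107. TC = 1866 + 637 = 2503. Profit = 2107 − 2503 = -$396.
That loss of $396 beats the $1866 the firm would lose by shutting down; producing recovers $1470 of fixed cost.

Profit = -$396 at q = 7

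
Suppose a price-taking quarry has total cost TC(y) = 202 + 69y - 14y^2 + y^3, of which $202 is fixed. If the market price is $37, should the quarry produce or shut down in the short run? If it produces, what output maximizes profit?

Variable cost is VC = 69y - 14y^2 + y^3, so AVC = VC/y = 69 - 14y + y^2 and MC = dTC/dy = 69 - 28y + 3y^2.
AVC hits its minimum where MC = AVC, at y = 7, giving min AVC = 69 - 14·7 + 7^2 = $20.
P = $37 exceeds min AVC = $20, so the firm stays open.
P = MC gives 32 - 28y + 3y^2 = 0, with roots 4/3 and 8. Take the larger (rising MC): y* = 8.
Check: AVC at y = 8 is $21 ≤ P, so revenue covers variable cost.
Profit = P·y − TC = 37·8 − 370 = -$74, a loss, but smaller than the $202 fixed cost the firm would lose by shutting down.

Produce at y = 8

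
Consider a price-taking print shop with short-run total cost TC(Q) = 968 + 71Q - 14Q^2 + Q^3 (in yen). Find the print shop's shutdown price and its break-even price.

Shutdown price = min AVC. AVC = 71 - 14Q + Q^2, with vertex at Q = 7 and minimum ¥22.
ATC = 968/Q + 71 - 14Q + Q^2. Setting dATC/dQ = −968/Q^2 − 14 + 2Q = 0 gives Q = 11 (since 2·11^3 − 14·11^2 = 968).
min ATC = 968/11 + 71 − 14·11 + 11^2 = ¥126. That is the break-even price.
Between these two prices the firm operates at a loss; above ¥126 it earns a profit.

Shutdown price = ¥22; break-even price = ¥126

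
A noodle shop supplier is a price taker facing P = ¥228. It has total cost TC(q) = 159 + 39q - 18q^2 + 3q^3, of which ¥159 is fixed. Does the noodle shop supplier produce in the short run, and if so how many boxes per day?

From TC, MC = TC'(q) = 39 - 36q + 9q^2 and AVC = VC/q = 39 - 18q + 3q^2.
The AVC parabola has its vertex at q = 18/6 = 3, where AVC = 39 - 18·3 + 3·3^2 = ¥12.
Since P = ¥228 ≥ min AVC = ¥12, price covers variable cost and the firm should produce.
Solving P = MC: -189 - 36q + 9q^2 = 0 ⇒ q = -3 or 7. On the upward-sloping branch, q* = 7.
Check: AVC at q = 7 is ¥60 ≤ P, so revenue covers variable cost.
Profit = P·q − TC = 228·7 − 579 = ¥1017.

Produce at q = 7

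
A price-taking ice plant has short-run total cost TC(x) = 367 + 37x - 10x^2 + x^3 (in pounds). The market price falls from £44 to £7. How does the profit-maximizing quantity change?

Output falls from 7 to 0 (the firm shuts down)

AVC = 37 - 10x + x^2, minimized at x = 5 where min AVC = £12. MC = 37 - 20x + 3x^2.
At P = £44 ≥ min AVC, set P = MC on the rising branch: x = 7.
At P = £7 < min AVC = £12, price no longer covers variable cost at any output, so the firm shuts down: x = 0.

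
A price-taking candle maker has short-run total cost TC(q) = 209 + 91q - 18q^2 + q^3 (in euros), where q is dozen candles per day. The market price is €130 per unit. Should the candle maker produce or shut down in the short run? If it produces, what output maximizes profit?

Produce at q = 13

Variable cost is VC = 91q - 18q^2 + q^3, so AVC = VC/q = 91 - 18q + q^2 and MC = dTC/dq = 91 - 36q + 3q^2.
The AVC parabola has its vertex at q = 18/2 = 9, where AVC = 91 - 18·9 + 9^2 = €10.
Since P = €130 ≥ min AVC = €10, price covers variable cost and the firm should produce.
P = MC gives -39 - 36q + 3q^2 = 0, with roots -1 and 13. Take the larger (rising MC): q* = 13.
Check: AVC at q = 13 is €26 ≤ P, so revenue covers variable cost.
Profit = P·q − TC = 130·13 − 547 = €1143.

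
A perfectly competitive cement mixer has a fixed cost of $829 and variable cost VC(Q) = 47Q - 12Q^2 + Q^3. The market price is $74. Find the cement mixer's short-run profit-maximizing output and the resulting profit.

AVC = 47 - 12Q + Q^2 has its minimum $11 at Q = 6; price $74 clears that bar, so the firm operates.
MC = 47 - 24Q + 3Q^2. Setting P = MC and taking the root on the rising branch gives Q* = 9.
TR = 74·9 = 666. TC = 829 + 180 = 1009. Profit = 666 − 1009 = -$343.
Shutting down would mean losing the fixed cost of $829, so operating at a loss of $343 is better by $486.

Profit = -$343 at Q = 9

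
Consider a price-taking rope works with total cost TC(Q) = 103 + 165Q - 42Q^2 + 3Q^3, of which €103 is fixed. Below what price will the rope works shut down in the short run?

The firm shuts down when price falls below the minimum of average variable cost. AVC = VC/Q = 165 - 42Q + 3Q^2.
dAVC/dQ = -42 + 6Q = 0 gives Q = 7. min AVC = 165 - 42·7 + 3·7^2 = 18.
So the shutdown price is €18.

€18 per unit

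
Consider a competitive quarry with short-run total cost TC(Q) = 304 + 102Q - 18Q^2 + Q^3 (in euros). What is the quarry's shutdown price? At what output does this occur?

€21 per unit, at Q = 9

The shutdown price is the minimum of AVC. VC = 102Q - 18Q^2 + Q^3, so AVC = 102 - 18Q + Q^2.
dAVC/dQ = -18 + 2Q = 0 gives Q = 9. min AVC = 102 - 18·9 + 9^2 = 21.
The firm shuts down for any P below €21.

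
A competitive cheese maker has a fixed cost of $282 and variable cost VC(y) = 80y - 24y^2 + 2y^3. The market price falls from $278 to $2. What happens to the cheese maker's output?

AVC = 80 - 24y + 2y^2, minimized at y = 6 where min AVC = $8. MC = 80 - 48y + 6y^2.
At P = $278 ≥ min AVC, set P = MC on the rising branch: y = 11.
At P = $2 < min AVC = $8, price no longer covers variable cost at any output, so the firm shuts down: y = 0.

Output falls from 11 to 0 (the firm shuts down)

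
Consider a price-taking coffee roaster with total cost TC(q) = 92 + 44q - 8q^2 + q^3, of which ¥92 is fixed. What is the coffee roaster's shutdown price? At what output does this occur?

¥28 per unit, at q = 4

The firm shuts down when price falls below the minimum of average variable cost. AVC = VC/q = 44 - 8q + q^2.
dAVC/dq = -8 + 2q = 0 gives q = 4. min AVC = 44 - 8·4 + 4^2 = 28.
For P < ¥28 the firm produces nothing.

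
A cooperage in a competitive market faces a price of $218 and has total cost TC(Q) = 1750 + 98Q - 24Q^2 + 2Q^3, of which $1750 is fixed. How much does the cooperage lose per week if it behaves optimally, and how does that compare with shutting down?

AVC = 98 - 24Q + 2Q^2 has its minimum $26 at Q = 6; price $218 clears that bar, so the firm operates.
With MC = 98 - 48Q + 6Q^2, P = MC on the upward-sloping part at Q* = 10.
TR = 218·10 = 2180. TC = 1750 + 580 = 2330. Profit = 2180 − 2330 = -$150.
By producing, the firm covers all variable cost plus $1600 of fixed cost; shutting down would lose the full $1750.

Profit = -$150 at Q = 10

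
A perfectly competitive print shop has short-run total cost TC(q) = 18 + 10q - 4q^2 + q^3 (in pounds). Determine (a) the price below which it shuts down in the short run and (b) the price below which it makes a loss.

Shutdown price = min AVC. AVC = 10 - 4q + q^2, with vertex at q = 2 and minimum £6.
ATC = 18/q + 10 - 4q + q^2. Setting dATC/dq = −18/q^2 − 4 + 2q = 0 gives q = 3 (since 2·3^3 − 4·3^2 = 18).
min ATC = 18/3 + 10 − 4·3 + 3^2 = £13. That is the break-even price.
Between these two prices the firm operates at a loss; above £13 it earns a profit.

Shutdown price = £6; break-even price = £13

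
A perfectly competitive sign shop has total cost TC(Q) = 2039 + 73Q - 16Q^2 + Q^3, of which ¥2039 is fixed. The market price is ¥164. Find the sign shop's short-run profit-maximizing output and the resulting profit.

AVC = 73 - 16Q + Q^2 has its minimum ¥9 at Q = 8; price ¥164 clears that bar, so the firm operates.
With MC = 73 - 32Q + 3Q^2, P = MC on the upward-sloping part at Q* = 13.
TR = 164·13 = 2132. TC = 2039 + 442 = 2481. Profit = 2132 − 2481 = -¥349.
That loss of ¥349 beats the ¥2039 the firm would lose by shutting down; producing recovers ¥1690 of fixed cost.

Profit = -¥349 at Q = 13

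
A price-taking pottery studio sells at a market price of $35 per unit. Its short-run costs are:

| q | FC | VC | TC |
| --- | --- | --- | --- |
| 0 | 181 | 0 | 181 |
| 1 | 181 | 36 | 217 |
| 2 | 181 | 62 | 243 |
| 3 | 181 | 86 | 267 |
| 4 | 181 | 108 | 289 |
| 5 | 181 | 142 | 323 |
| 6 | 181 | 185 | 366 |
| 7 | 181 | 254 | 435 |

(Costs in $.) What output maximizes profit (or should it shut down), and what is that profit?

Profit at each row (π = 35q − TC): q=0: -181; q=1: -182; q=2: -173; q=3: -162; q=4: -149; q=5: -148; q=6: -156; q=7: -190.
Profit is maximized at q = 5. AVC there is 142/5 = $28.40 ≤ P, so producing beats shutting down (which would give -$181).

q = 5; profit = -$148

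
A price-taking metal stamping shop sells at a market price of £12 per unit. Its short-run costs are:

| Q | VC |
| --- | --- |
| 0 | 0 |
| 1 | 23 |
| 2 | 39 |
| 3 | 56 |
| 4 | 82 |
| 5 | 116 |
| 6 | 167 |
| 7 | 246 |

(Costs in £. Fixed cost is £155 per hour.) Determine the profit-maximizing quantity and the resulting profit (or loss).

Tabulate TR − TC: Q=0: -155; Q=1: -166; Q=2: -170; Q=3: -175; Q=4: -189; Q=5: -211; Q=6: -250; Q=7: -317.
Profit is highest at Q = 0. Equivalently, the lowest AVC in the table is 56/3 ≈ £18.67 at Q = 3, and P = £12 falls below it — price never covers variable cost, so the firm shuts down and loses only its fixed cost.

Q = 0 (shut down); profit = -£155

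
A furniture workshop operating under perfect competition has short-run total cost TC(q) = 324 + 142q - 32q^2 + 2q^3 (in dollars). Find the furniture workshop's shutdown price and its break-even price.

Shutdown price = min AVC. AVC = 142 - 32q + 2q^2, with vertex at q = 8 and minimum $14.
ATC = 324/q + 142 - 32q + 2q^2. Setting dATC/dq = −324/q^2 − 32 + 4q = 0 gives q = 9 (since 4·9^3 − 32·9^2 = 324).
min ATC = 324/9 + 142 − 32·9 + 2·9^2 = $52. That is the break-even price.
For $14 ≤ P < $52 the firm produces at a loss; below $14 it shuts down.

Shutdown price = $14; break-even price = $52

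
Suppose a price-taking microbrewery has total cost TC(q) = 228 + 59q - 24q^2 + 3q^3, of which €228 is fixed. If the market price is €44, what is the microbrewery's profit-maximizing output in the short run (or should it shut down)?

Strip out fixed cost: VC = 59q - 24q^2 + 3q^3. Then AVC = 59 - 24q + 3q^2 and MC = 59 - 48q + 9q^2.
The AVC parabola has its vertex at q = 24/6 = 4, where AVC = 59 - 24·4 + 3·4^2 = €11.
P = €44 exceeds min AVC = €11, so the firm stays open.
Set P = MC: 44 = 59 - 48q + 9q^2 → 15 - 48q + 9q^2 = 0. The roots are q = 1/3 and q = 5; the profit-maximizing output is on the rising part of MC, so q* = 5.
Check: AVC at q = 5 is €14 ≤ P, so revenue covers variable cost.
Profit = P·q − TC = 44·5 − 298 = -€78, a loss, but smaller than the €228 fixed cost the firm would lose by shutting down.

Produce at q = 5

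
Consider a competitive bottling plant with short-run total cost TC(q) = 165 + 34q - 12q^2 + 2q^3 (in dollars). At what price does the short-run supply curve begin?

$16 per unit

Short-run supply begins at min AVC. From VC = 34q - 12q^2 + 2q^3, AVC = 34 - 12q + 2q^2.
dAVC/dq = -12 + 4q = 0 gives q = 3. min AVC = 34 - 12·3 + 2·3^2 = 16.
So the shutdown price is $16.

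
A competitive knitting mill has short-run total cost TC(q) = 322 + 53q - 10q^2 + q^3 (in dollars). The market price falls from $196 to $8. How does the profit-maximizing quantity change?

MC = 53 - 20q + 3q^2; the shutdown threshold is min AVC = $28 (at q = 5).
With P = $196 above the shutdown price, P = MC gives q = 11.
At P = $8 < min AVC = $28, price no longer covers variable cost at any output, so the firm shuts down: q = 0.

Output falls from 11 to 0 (the firm shuts down)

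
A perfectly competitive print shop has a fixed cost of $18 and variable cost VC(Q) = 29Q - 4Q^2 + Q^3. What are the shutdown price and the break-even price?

Shutdown price = $25; break-even price = $32

AVC = 29 - 4Q + Q^2; minimized at Q = 2, giving min AVC = $25. That is the shutdown price.
ATC = 18/Q + 29 - 4Q + Q^2. Setting dATC/dQ = −18/Q^2 − 4 + 2Q = 0 gives Q = 3 (since 2·3^3 − 4·3^2 = 18).
min ATC = 18/3 + 29 − 4·3 + 3^2 = $32. That is the break-even price.
Between these two prices the firm operates at a loss; above $32 it earns a profit.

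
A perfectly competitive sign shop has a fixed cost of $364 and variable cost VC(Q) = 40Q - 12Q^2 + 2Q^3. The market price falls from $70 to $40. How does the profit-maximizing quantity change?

MC = 40 - 24Q + 6Q^2; the shutdown threshold is min AVC = $22 (at Q = 3).
At P = $70 ≥ min AVC, set P = MC on the rising branch: Q = 5.
At P = $40 ≥ min AVC, set P = MC: Q = 4. The firm stays open but cuts output.

Output falls from 5 to 4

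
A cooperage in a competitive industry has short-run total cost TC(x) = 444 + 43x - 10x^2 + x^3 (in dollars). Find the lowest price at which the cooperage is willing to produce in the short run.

$18 per unit

The shutdown price is the minimum of AVC. VC = 43x - 10x^2 + x^3, so AVC = 43 - 10x + x^2.
At the minimum of AVC, MC = AVC. MC = 43 - 20x + 3x^2; setting MC = AVC gives 2x^2 - 10x = 0, so x = 5. min AVC = 18.
So the shutdown price is $18.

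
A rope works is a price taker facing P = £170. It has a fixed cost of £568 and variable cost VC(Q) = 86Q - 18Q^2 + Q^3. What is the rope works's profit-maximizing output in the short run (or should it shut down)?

Strip out fixed cost: VC = 86Q - 18Q^2 + Q^3. Then AVC = 86 - 18Q + Q^2 and MC = 86 - 36Q + 3Q^2.
The AVC parabola has its vertex at Q = 18/2 = 9, where AVC = 86 - 18·9 + 9^2 = £5.
Since P = £170 ≥ min AVC = £5, price covers variable cost and the firm should produce.
Solving P = MC: -84 - 36Q + 3Q^2 = 0 ⇒ Q = -2 or 14. On the upward-sloping branch, Q* = 14.
Check: AVC at Q = 14 is £30 ≤ P, so revenue covers variable cost.
Profit = P·Q − TC = 170·14 − 988 = £1392.

Produce at Q = 14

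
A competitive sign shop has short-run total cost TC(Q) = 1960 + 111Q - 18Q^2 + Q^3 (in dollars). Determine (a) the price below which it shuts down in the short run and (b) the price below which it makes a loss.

AVC = 111 - 18Q + Q^2; minimized at Q = 9, giving min AVC = $30. That is the shutdown price.
ATC = 1960/Q + 111 - 18Q + Q^2. Setting dATC/dQ = −1960/Q^2 − 18 + 2Q = 0 gives Q = 14 (since 2·14^3 − 18·14^2 = 1960).
min ATC = 1960/14 + 111 − 18·14 + 14^2 = $195. That is the break-even price.
Between these two prices the firm operates at a loss; above $195 it earns a profit.

Shutdown price = $30; break-even price = $195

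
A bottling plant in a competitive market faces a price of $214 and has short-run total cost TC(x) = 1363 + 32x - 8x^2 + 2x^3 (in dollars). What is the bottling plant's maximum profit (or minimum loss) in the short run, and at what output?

Profit = -$383 at x = 7

AVC = 32 - 8x + 2x^2; min AVC = $24 at x = 2. Since P = $214 ≥ min AVC, the firm produces.
With MC = 32 - 16x + 6x^2, P = MC on the upward-sloping part at x* = 7.
TR = 214·7 = 1498. TC = 1363 + 518 = 1881. Profit = 1498 − 1881 = -$383.
That loss of $383 beats the $1363 the firm would lose by shutting down; producing recovers $980 of fixed cost.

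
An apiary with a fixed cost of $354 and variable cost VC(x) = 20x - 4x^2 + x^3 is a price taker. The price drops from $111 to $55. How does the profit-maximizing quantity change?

Output falls from 7 to 5

MC = 20 - 8x + 3x^2; the shutdown threshold is min AVC = $16 (at x = 2).
With P = $111 above the shutdown price, P = MC gives x = 7.
At P = $55 ≥ min AVC, set P = MC: x = 5. The firm stays open but cuts output.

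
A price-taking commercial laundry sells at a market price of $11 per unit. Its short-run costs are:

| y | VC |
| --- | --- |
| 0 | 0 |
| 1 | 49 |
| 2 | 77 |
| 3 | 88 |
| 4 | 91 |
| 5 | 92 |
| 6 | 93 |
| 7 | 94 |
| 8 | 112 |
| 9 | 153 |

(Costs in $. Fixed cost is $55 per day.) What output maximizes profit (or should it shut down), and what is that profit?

Tabulate TR − TC: y=0: -55; y=1: -93; y=2: -110; y=3: -110; y=4: -102; y=5: -92; y=6: -82; y=7: -72; y=8: -79; y=9: -109.
Profit is highest at y = 0. Equivalently, the lowest AVC in the table is 94/7 ≈ $13.43 at y = 7, and P = $11 falls below it — price never covers variable cost, so the firm shuts down and loses only its fixed cost.

y = 0 (shut down); profit = -$55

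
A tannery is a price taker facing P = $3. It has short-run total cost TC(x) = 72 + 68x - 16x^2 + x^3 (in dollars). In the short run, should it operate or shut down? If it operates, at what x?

Shut down

From TC, MC = TC'(x) = 68 - 32x + 3x^2 and AVC = VC/x = 68 - 16x + x^2.
The AVC parabola has its vertex at x = 16/2 = 8, where AVC = 68 - 16·8 + 8^2 = $4.
P = $3 lies below min AVC = $4; no output level covers variable cost.
The firm minimizes its loss by shutting down and losing only its fixed cost of $72.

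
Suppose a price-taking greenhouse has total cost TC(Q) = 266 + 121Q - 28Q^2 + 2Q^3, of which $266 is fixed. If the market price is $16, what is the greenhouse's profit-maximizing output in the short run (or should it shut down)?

From TC, MC = TC'(Q) = 121 - 56Q + 6Q^2 and AVC = VC/Q = 121 - 28Q + 2Q^2.
The AVC parabola has its vertex at Q = 28/4 = 7, where AVC = 121 - 28·7 + 2·7^2 = $23.
Since P = $16 < min AVC = $23, price fails to cover variable cost at any output.
Shutting down limits the loss to fixed cost, $266.

Shut down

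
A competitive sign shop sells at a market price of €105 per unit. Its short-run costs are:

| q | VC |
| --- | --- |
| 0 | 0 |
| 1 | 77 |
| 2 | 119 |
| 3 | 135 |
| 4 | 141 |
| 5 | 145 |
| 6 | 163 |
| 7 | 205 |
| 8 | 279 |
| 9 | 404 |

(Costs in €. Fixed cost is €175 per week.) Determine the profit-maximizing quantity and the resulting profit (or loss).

Profit at each row (π = 105q − TC): q=0: -175; q=1: -147; q=2: -84; q=3: 5; q=4: 104; q=5: 205; q=6: 292; q=7: 355; q=8: 386; q=9: 366.
Profit is maximized at q = 8. AVC there is 279/8 = €34.88 ≤ P, so producing beats shutting down (which would give -€175).

q = 8; profit = €386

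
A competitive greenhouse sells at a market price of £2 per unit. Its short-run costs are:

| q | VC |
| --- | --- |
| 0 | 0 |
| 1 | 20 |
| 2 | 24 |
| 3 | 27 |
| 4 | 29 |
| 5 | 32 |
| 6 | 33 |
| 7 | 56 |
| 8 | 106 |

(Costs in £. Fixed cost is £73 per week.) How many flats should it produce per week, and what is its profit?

q = 0 (shut down); profit = -£73

Profit at each row (π = 2q − TC): q=0: -73; q=1: -91; q=2: -93; q=3: -94; q=4: -94; q=5: -95; q=6: -94; q=7: -115; q=8: -163.
Profit is highest at q = 0. Equivalently, the lowest AVC in the table is 33/6 ≈ £5.50 at q = 6, and P = £2 falls below it — price never covers variable cost, so the firm shuts down and loses only its fixed cost.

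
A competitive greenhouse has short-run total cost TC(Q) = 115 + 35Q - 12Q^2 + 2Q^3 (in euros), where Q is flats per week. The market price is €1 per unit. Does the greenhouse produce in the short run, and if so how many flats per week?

Strip out fixed cost: VC = 35Q - 12Q^2 + 2Q^3. Then AVC = 35 - 12Q + 2Q^2 and MC = 35 - 24Q + 6Q^2.
The AVC parabola has its vertex at Q = 12/4 = 3, where AVC = 35 - 12·3 + 2·3^2 = €17.
Since P = €1 < min AVC = €17, price fails to cover variable cost at any output.
Best response: produce nothing and absorb the €115 fixed cost.

Shut down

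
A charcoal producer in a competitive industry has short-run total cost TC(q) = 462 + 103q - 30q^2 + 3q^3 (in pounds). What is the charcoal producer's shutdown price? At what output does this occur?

The shutdown price is the minimum of AVC. VC = 103q - 30q^2 + 3q^3, so AVC = 103 - 30q + 3q^2.
At the minimum of AVC, MC = AVC. MC = 103 - 60q + 9q^2; setting MC = AVC gives 6q^2 - 30q = 0, so q = 5. min AVC = 28.
For P < £28 the firm produces nothing.

£28 per unit, at q = 5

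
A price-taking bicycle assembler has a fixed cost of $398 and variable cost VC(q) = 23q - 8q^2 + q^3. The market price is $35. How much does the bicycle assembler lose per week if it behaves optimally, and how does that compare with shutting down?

AVC = 23 - 8q + q^2 has its minimum $7 at q = 4; price $35 clears that bar, so the firm operates.
MC = 23 - 16q + 3q^2. Setting P = MC and taking the root on the rising branch gives q* = 6.
TR = 35·6 = 210. TC = 398 + 66 = 464. Profit = 210 − 464 = -$254.
By producing, the firm covers all variable cost plus $144 of fixed cost; shutting down would lose the full $398.

Profit = -$254 at q = 6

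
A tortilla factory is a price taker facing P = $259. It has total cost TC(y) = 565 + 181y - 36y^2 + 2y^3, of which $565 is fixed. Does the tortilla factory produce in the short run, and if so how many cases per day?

Strip out fixed cost: VC = 181y - 36y^2 + 2y^3. Then AVC = 181 - 36y + 2y^2 and MC = 181 - 72y + 6y^2.
AVC hits its minimum where MC = AVC, at y = 9, giving min AVC = 181 - 36·9 + 2·9^2 = $19.
Since P = $259 ≥ min AVC = $19, price covers variable cost and the firm should produce.
Set P = MC: 259 = 181 - 72y + 6y^2 → -78 - 72y + 6y^2 = 0. The roots are y = -1 and y = 13; the profit-maximizing output is on the rising part of MC, so y* = 13.
Check: AVC at y = 13 is $51 ≤ P, so revenue covers variable cost.
Profit = P·y − TC = 259·13 − 1228 = $2139.

Produce at y = 13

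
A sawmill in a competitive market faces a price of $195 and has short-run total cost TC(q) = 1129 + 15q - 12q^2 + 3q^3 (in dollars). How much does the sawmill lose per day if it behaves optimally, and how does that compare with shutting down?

Profit = -$265 at q = 6

AVC = 15 - 12q + 3q^2; min AVC = $3 at q = 2. Since P = $195 ≥ min AVC, the firm produces.
MC = 15 - 24q + 9q^2. Setting P = MC and taking the root on the rising branch gives q* = 6.
TR = 195·6 = 1170. TC = 1129 + 306 = 1435. Profit = 1170 − 1435 = -$265.
That loss of $265 beats the $1129 the firm would lose by shutting down; producing recovers $864 of fixed cost.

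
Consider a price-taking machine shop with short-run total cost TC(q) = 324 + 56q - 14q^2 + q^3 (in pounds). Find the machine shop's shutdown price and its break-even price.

Shutdown price = min AVC. AVC = 56 - 14q + q^2, with vertex at q = 7 and minimum £7.
ATC = 324/q + 56 - 14q + q^2. Setting dATC/dq = −324/q^2 − 14 + 2q = 0 gives q = 9 (since 2·9^3 − 14·9^2 = 324).
min ATC = 324/9 + 56 − 14·9 + 9^2 = £47. That is the break-even price.
Between these two prices the firm operates at a loss; above £47 it earns a profit.

Shutdown price = £7; break-even price = £47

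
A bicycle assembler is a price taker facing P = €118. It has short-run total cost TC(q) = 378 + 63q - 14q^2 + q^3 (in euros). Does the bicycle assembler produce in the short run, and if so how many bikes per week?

Produce at q = 11

Strip out fixed cost: VC = 63q - 14q^2 + q^3. Then AVC = 63 - 14q + q^2 and MC = 63 - 28q + 3q^2.
AVC hits its minimum where MC = AVC, at q = 7, giving min AVC = 63 - 14·7 + 7^2 = €14.
Since P = €118 ≥ min AVC = €14, price covers variable cost and the firm should produce.
P = MC gives -55 - 28q + 3q^2 = 0, with roots -5/3 and 11. Take the larger (rising MC): q* = 11.
Check: AVC at q = 11 is €30 ≤ P, so revenue covers variable cost.
Profit = P·q − TC = 118·11 − 708 = €590.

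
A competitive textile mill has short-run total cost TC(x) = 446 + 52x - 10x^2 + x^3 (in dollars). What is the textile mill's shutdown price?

The firm shuts down when price falls below the minimum of average variable cost. AVC = VC/x = 52 - 10x + x^2.
At the minimum of AVC, MC = AVC. MC = 52 - 20x + 3x^2; setting MC = AVC gives 2x^2 - 10x = 0, so x = 5. min AVC = 27.
So the shutdown price is $27.

$27 per unit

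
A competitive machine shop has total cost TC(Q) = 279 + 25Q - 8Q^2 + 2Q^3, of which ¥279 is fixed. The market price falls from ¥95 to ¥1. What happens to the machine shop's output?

AVC = 25 - 8Q + 2Q^2, minimized at Q = 2 where min AVC = ¥17. MC = 25 - 16Q + 6Q^2.
At P = ¥95 ≥ min AVC, set P = MC on the rising branch: Q = 5.
At P = ¥1 < min AVC = ¥17, price no longer covers variable cost at any output, so the firm shuts down: Q = 0.

Output falls from 5 to 0 (the firm shuts down)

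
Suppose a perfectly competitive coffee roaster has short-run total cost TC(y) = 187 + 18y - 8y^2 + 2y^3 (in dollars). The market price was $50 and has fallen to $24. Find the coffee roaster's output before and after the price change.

Output falls from 4 to 3

AVC = 18 - 8y + 2y^2, minimized at y = 2 where min AVC = $10. MC = 18 - 16y + 6y^2.
With P = $50 above the shutdown price, P = MC gives y = 4.
At P = $24 ≥ min AVC, set P = MC: y = 3. The firm stays open but cuts output.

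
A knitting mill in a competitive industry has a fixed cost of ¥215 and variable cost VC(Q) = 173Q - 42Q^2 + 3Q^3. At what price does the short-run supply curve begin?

The firm shuts down when price falls below the minimum of average variable cost. AVC = VC/Q = 173 - 42Q + 3Q^2.
At the minimum of AVC, MC = AVC. MC = 173 - 84Q + 9Q^2; setting MC = AVC gives 6Q^2 - 42Q = 0, so Q = 7. min AVC = 26.
For P < ¥26 the firm produces nothing.

¥26 per unit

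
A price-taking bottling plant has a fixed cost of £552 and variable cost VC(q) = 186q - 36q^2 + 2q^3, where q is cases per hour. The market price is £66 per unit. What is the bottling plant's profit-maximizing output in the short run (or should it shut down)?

From TC, MC = TC'(q) = 186 - 72q + 6q^2 and AVC = VC/q = 186 - 36q + 2q^2.
AVC hits its minimum where MC = AVC, at q = 9, giving min AVC = 186 - 36·9 + 2·9^2 = £24.
Since P = £66 ≥ min AVC = £24, price covers variable cost and the firm should produce.
Solving P = MC: 120 - 72q + 6q^2 = 0 ⇒ q = 2 or 10. On the upward-sloping branch, q* = 10.
Check: AVC at q = 10 is £26 ≤ P, so revenue covers variable cost.
Profit = P·q − TC = 66·10 − 812 = -£152, a loss, but smaller than the £552 fixed cost the firm would lose by shutting down.

Produce at q = 10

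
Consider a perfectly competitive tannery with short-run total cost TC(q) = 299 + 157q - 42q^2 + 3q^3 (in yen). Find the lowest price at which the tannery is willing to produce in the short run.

¥10 per unit

Short-run supply begins at min AVC. From VC = 157q - 42q^2 + 3q^3, AVC = 157 - 42q + 3q^2.
At the minimum of AVC, MC = AVC. MC = 157 - 84q + 9q^2; setting MC = AVC gives 6q^2 - 42q = 0, so q = 7. min AVC = 10.
The firm shuts down for any P below ¥10.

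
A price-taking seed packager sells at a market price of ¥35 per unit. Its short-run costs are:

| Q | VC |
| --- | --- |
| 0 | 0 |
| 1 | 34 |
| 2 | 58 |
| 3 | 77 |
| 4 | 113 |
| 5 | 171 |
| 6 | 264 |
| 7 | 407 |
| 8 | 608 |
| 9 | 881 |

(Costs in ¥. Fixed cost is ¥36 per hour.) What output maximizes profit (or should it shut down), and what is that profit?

Tabulate TR − TC: Q=0: -36; Q=1: -35; Q=2: -24; Q=3: -8; Q=4: -9; Q=5: -32; Q=6: -90; Q=7: -198; Q=8: -364; Q=9: -602.
Profit is maximized at Q = 3. AVC there is 77/3 = ¥25.67 ≤ P, so producing beats shutting down (which would give -¥36).

Q = 3; profit = -¥8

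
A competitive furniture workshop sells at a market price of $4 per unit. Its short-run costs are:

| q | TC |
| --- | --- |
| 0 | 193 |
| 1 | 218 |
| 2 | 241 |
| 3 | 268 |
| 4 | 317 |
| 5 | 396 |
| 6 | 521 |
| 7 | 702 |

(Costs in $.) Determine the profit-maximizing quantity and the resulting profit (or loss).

q = 0 (shut down); profit = -$193

Profit at each row (π = 4q − TC): q=0: -193; q=1: -214; q=2: -233; q=3: -256; q=4: -301; q=5: -376; q=6: -497; q=7: -674.
Profit is highest at q = 0. Equivalently, the lowest AVC in the table is 48/2 ≈ $24 at q = 2, and P = $4 falls below it — price never covers variable cost, so the firm shuts down and loses only its fixed cost.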